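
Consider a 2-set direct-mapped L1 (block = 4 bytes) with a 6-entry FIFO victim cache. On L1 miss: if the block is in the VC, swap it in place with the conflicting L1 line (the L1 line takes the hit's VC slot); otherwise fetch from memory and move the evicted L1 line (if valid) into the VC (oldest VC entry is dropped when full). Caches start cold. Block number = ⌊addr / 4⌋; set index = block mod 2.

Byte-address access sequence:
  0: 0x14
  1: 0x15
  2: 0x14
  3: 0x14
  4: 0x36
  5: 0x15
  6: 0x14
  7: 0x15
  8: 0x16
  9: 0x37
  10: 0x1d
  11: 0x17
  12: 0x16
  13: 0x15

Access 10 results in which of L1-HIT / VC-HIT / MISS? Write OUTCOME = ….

OUTCOME = MISS

  [0] addr=0x14 blk=5 s=1: MISS | VC []
  [1] addr=0x15 blk=5 s=1: L1-HIT | VC []
  [2] addr=0x14 blk=5 s=1: L1-HIT | VC []
  [3] addr=0x14 blk=5 s=1: L1-HIT | VC []
  [4] addr=0x36 blk=13 s=1: MISS | VC [5]
  [5] addr=0x15 blk=5 s=1: VC-HIT | VC [13]
  [6] addr=0x14 blk=5 s=1: L1-HIT | VC [13]
  [7] addr=0x15 blk=5 s=1: L1-HIT | VC [13]
  [8] addr=0x16 blk=5 s=1: L1-HIT | VC [13]
  [9] addr=0x37 blk=13 s=1: VC-HIT | VC [5]
  [10] addr=0x1d blk=7 s=1: MISS | VC [5, 13]
  [11] addr=0x17 blk=5 s=1: VC-HIT | VC [7, 13]
  [12] addr=0x16 blk=5 s=1: L1-HIT | VC [7, 13]
  [13] addr=0x15 blk=5 s=1: L1-HIT | VC [7, 13]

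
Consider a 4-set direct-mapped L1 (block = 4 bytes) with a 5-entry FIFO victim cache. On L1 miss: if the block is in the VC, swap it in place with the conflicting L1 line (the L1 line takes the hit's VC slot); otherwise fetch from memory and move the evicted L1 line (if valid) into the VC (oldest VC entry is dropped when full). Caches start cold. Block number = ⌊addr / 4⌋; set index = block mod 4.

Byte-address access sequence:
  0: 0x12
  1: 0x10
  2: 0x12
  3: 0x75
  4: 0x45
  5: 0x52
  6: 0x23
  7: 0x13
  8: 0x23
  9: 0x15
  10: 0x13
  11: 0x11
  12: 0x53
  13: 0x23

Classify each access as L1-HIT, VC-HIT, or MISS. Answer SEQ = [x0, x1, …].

#0 0x12→b4/s0 MISS; vc=[]
#1 0x10→b4/s0 L1-HIT; vc=[]
#2 0x12→b4/s0 L1-HIT; vc=[]
#3 0x75→b29/s1 MISS; vc=[]
#4 0x45→b17/s1 MISS; vc=[29]
#5 0x52→b20/s0 MISS; vc=[29,4]
#6 0x23→b8/s0 MISS; vc=[29,4,20]
#7 0x13→b4/s0 VC-HIT; vc=[29,8,20]
#8 0x23→b8/s0 VC-HIT; vc=[29,4,20]
#9 0x15→b5/s1 MISS; vc=[29,4,20,17]
#10 0x13→b4/s0 VC-HIT; vc=[29,8,20,17]
#11 0x11→b4/s0 L1-HIT; vc=[29,8,20,17]
#12 0x53→b20/s0 VC-HIT; vc=[29,8,4,17]
#13 0x23→b8/s0 VC-HIT; vc=[29,20,4,17]

SEQ = [MISS, L1-HIT, L1-HIT, MISS, MISS, MISS, MISS, VC-HIT, VC-HIT, MISS, VC-HIT, L1-HIT, VC-HIT, VC-HIT]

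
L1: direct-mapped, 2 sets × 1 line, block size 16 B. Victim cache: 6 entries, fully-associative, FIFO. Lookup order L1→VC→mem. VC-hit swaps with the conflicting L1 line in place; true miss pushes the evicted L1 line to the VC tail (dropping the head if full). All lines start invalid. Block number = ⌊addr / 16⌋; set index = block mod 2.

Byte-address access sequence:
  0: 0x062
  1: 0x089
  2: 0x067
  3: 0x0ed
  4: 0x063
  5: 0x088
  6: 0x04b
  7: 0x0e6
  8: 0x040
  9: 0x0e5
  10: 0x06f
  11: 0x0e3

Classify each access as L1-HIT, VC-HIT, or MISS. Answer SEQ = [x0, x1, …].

SEQ = [MISS, MISS, VC-HIT, MISS, VC-HIT, VC-HIT, MISS, VC-HIT, VC-HIT, VC-HIT, VC-HIT, VC-HIT]

0: 0x62 (blk 6, set 0) → MISS  vc=[]
1: 0x89 (blk 8, set 0) → MISS  vc=[6]
2: 0x67 (blk 6, set 0) → VC-HIT  vc=[8]
3: 0xed (blk 14, set 0) → MISS  vc=[8, 6]
4: 0x63 (blk 6, set 0) → VC-HIT  vc=[8, 14]
5: 0x88 (blk 8, set 0) → VC-HIT  vc=[6, 14]
6: 0x4b (blk 4, set 0) → MISS  vc=[6, 14, 8]
7: 0xe6 (blk 14, set 0) → VC-HIT  vc=[6, 4, 8]
8: 0x40 (blk 4, set 0) → VC-HIT  vc=[6, 14, 8]
9: 0xe5 (blk 14, set 0) → VC-HIT  vc=[6, 4, 8]
10: 0x6f (blk 6, set 0) → VC-HIT  vc=[14, 4, 8]
11: 0xe3 (blk 14, set 0) → VC-HIT  vc=[6, 4, 8]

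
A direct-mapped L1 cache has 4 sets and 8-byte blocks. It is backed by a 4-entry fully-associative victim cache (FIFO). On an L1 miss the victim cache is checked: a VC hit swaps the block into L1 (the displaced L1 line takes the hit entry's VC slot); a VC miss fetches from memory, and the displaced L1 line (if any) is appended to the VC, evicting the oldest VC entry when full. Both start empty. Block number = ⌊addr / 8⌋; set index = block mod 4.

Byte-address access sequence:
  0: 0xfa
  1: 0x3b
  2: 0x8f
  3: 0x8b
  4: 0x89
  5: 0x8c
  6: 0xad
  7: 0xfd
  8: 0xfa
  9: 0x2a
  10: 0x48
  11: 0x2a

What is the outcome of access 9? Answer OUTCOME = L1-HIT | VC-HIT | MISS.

#0 0xfa→b31/s3 MISS; vc=[]
#1 0x3b→b7/s3 MISS; vc=[31]
#2 0x8f→b17/s1 MISS; vc=[31]
#3 0x8b→b17/s1 L1-HIT; vc=[31]
#4 0x89→b17/s1 L1-HIT; vc=[31]
#5 0x8c→b17/s1 L1-HIT; vc=[31]
#6 0xad→b21/s1 MISS; vc=[31,17]
#7 0xfd→b31/s3 VC-HIT; vc=[7,17]
#8 0xfa→b31/s3 L1-HIT; vc=[7,17]
#9 0x2a→b5/s1 MISS; vc=[7,17,21]
#10 0x48→b9/s1 MISS; vc=[7,17,21,5]
#11 0x2a→b5/s1 VC-HIT; vc=[7,17,21,9]

OUTCOME = MISS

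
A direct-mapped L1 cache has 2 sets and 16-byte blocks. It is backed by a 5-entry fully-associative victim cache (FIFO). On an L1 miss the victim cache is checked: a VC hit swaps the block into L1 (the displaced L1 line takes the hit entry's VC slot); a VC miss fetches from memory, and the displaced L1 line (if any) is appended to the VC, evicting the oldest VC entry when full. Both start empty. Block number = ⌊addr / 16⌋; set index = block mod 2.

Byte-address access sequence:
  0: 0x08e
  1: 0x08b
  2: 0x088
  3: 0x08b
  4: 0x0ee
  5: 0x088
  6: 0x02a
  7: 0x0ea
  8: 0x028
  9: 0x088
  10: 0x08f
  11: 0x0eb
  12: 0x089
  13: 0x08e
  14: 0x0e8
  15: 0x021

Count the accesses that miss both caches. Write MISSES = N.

#0 0x8e→b8/s0 MISS; vc=[]
#1 0x8b→b8/s0 L1-HIT; vc=[]
#2 0x88→b8/s0 L1-HIT; vc=[]
#3 0x8b→b8/s0 L1-HIT; vc=[]
#4 0xee→b14/s0 MISS; vc=[8]
#5 0x88→b8/s0 VC-HIT; vc=[14]
#6 0x2a→b2/s0 MISS; vc=[14,8]
#7 0xea→b14/s0 VC-HIT; vc=[2,8]
#8 0x28→b2/s0 VC-HIT; vc=[14,8]
#9 0x88→b8/s0 VC-HIT; vc=[14,2]
#10 0x8f→b8/s0 L1-HIT; vc=[14,2]
#11 0xeb→b14/s0 VC-HIT; vc=[8,2]
#12 0x89→b8/s0 VC-HIT; vc=[14,2]
#13 0x8e→b8/s0 L1-HIT; vc=[14,2]
#14 0xe8→b14/s0 VC-HIT; vc=[8,2]
#15 0x21→b2/s0 VC-HIT; vc=[8,14]

MISSES = 3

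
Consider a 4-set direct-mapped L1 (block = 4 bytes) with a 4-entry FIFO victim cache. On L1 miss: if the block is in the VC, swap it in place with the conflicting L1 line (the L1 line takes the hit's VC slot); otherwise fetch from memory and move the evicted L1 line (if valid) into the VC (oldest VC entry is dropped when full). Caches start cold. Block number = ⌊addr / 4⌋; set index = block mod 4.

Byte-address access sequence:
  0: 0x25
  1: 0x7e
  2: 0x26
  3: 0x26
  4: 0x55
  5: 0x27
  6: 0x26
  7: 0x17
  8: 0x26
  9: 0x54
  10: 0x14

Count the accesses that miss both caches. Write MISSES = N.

#0 0x25→b9/s1 MISS; vc=[]
#1 0x7e→b31/s3 MISS; vc=[]
#2 0x26→b9/s1 L1-HIT; vc=[]
#3 0x26→b9/s1 L1-HIT; vc=[]
#4 0x55→b21/s1 MISS; vc=[9]
#5 0x27→b9/s1 VC-HIT; vc=[21]
#6 0x26→b9/s1 L1-HIT; vc=[21]
#7 0x17→b5/s1 MISS; vc=[21,9]
#8 0x26→b9/s1 VC-HIT; vc=[21,5]
#9 0x54→b21/s1 VC-HIT; vc=[9,5]
#10 0x14→b5/s1 VC-HIT; vc=[9,21]

MISSES = 4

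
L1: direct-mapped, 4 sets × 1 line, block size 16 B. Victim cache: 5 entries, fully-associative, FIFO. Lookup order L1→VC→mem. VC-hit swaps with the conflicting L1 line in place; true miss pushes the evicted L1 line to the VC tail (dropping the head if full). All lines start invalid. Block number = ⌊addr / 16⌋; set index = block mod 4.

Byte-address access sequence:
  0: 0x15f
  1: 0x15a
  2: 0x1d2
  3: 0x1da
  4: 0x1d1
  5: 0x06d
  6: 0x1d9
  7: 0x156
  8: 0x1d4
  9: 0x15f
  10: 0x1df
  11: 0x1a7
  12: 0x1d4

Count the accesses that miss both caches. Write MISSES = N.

MISSES = 4

  [0] addr=0x15f blk=21 s=1: MISS | VC []
  [1] addr=0x15a blk=21 s=1: L1-HIT | VC []
  [2] addr=0x1d2 blk=29 s=1: MISS | VC [21]
  [3] addr=0x1da blk=29 s=1: L1-HIT | VC [21]
  [4] addr=0x1d1 blk=29 s=1: L1-HIT | VC [21]
  [5] addr=0x6d blk=6 s=2: MISS | VC [21]
  [6] addr=0x1d9 blk=29 s=1: L1-HIT | VC [21]
  [7] addr=0x156 blk=21 s=1: VC-HIT | VC [29]
  [8] addr=0x1d4 blk=29 s=1: VC-HIT | VC [21]
  [9] addr=0x15f blk=21 s=1: VC-HIT | VC [29]
  [10] addr=0x1df blk=29 s=1: VC-HIT | VC [21]
  [11] addr=0x1a7 blk=26 s=2: MISS | VC [21, 6]
  [12] addr=0x1d4 blk=29 s=1: L1-HIT | VC [21, 6]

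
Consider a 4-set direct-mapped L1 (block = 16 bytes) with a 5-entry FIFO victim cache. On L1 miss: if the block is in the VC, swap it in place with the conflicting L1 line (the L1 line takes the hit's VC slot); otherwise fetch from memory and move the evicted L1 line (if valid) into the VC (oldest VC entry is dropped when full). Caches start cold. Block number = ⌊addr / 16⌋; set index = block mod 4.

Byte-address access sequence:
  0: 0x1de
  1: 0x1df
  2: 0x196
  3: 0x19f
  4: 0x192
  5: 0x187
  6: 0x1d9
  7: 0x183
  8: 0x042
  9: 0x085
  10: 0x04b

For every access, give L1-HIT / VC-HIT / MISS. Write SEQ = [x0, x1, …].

#0 0x1de→b29/s1 MISS; vc=[]
#1 0x1df→b29/s1 L1-HIT; vc=[]
#2 0x196→b25/s1 MISS; vc=[29]
#3 0x19f→b25/s1 L1-HIT; vc=[29]
#4 0x192→b25/s1 L1-HIT; vc=[29]
#5 0x187→b24/s0 MISS; vc=[29]
#6 0x1d9→b29/s1 VC-HIT; vc=[25]
#7 0x183→b24/s0 L1-HIT; vc=[25]
#8 0x42→b4/s0 MISS; vc=[25,24]
#9 0x85→b8/s0 MISS; vc=[25,24,4]
#10 0x4b→b4/s0 VC-HIT; vc=[25,24,8]

SEQ = [MISS, L1-HIT, MISS, L1-HIT, L1-HIT, MISS, VC-HIT, L1-HIT, MISS, MISS, VC-HIT]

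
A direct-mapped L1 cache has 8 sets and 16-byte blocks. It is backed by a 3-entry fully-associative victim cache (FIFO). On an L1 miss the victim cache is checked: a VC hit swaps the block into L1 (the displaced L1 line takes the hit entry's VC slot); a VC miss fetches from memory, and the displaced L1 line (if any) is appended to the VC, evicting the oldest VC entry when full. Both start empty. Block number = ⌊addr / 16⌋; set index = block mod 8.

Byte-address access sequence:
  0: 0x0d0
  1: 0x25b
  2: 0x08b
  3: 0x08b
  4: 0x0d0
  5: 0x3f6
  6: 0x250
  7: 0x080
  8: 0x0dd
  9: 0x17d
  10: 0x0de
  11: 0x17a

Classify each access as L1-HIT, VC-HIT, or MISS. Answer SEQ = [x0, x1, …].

SEQ = [MISS, MISS, MISS, L1-HIT, VC-HIT, MISS, VC-HIT, L1-HIT, VC-HIT, MISS, L1-HIT, L1-HIT]

0: 0xd0 (blk 13, set 5) → MISS  vc=[]
1: 0x25b (blk 37, set 5) → MISS  vc=[13]
2: 0x8b (blk 8, set 0) → MISS  vc=[13]
3: 0x8b (blk 8, set 0) → L1-HIT  vc=[13]
4: 0xd0 (blk 13, set 5) → VC-HIT  vc=[37]
5: 0x3f6 (blk 63, set 7) → MISS  vc=[37]
6: 0x250 (blk 37, set 5) → VC-HIT  vc=[13]
7: 0x80 (blk 8, set 0) → L1-HIT  vc=[13]
8: 0xdd (blk 13, set 5) → VC-HIT  vc=[37]
9: 0x17d (blk 23, set 7) → MISS  vc=[37, 63]
10: 0xde (blk 13, set 5) → L1-HIT  vc=[37, 63]
11: 0x17a (blk 23, set 7) → L1-HIT  vc=[37, 63]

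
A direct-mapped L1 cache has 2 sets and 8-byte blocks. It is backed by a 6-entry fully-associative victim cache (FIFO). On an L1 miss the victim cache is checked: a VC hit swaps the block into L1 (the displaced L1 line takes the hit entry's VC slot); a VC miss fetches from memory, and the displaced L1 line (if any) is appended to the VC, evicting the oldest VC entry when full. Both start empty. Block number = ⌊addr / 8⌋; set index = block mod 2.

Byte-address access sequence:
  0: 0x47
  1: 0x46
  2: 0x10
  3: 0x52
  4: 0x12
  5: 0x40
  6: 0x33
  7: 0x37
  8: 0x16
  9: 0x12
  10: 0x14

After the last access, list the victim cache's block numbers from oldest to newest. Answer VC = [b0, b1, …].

VC = [6, 10, 8]

0: 0x47 (blk 8, set 0) → MISS  vc=[]
1: 0x46 (blk 8, set 0) → L1-HIT  vc=[]
2: 0x10 (blk 2, set 0) → MISS  vc=[8]
3: 0x52 (blk 10, set 0) → MISS  vc=[8, 2]
4: 0x12 (blk 2, set 0) → VC-HIT  vc=[8, 10]
5: 0x40 (blk 8, set 0) → VC-HIT  vc=[2, 10]
6: 0x33 (blk 6, set 0) → MISS  vc=[2, 10, 8]
7: 0x37 (blk 6, set 0) → L1-HIT  vc=[2, 10, 8]
8: 0x16 (blk 2, set 0) → VC-HIT  vc=[6, 10, 8]
9: 0x12 (blk 2, set 0) → L1-HIT  vc=[6, 10, 8]
10: 0x14 (blk 2, set 0) → L1-HIT  vc=[6, 10, 8]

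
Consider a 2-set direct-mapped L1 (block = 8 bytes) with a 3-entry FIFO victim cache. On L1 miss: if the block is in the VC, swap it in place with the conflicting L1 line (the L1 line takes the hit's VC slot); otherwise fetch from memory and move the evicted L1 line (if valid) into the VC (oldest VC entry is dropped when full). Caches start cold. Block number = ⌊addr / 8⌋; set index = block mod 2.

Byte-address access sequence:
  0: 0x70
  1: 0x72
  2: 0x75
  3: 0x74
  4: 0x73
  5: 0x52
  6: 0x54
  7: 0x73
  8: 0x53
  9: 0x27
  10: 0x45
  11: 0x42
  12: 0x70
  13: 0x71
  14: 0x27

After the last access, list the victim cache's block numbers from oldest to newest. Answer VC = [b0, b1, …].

  [0] addr=0x70 blk=14 s=0: MISS | VC []
  [1] addr=0x72 blk=14 s=0: L1-HIT | VC []
  [2] addr=0x75 blk=14 s=0: L1-HIT | VC []
  [3] addr=0x74 blk=14 s=0: L1-HIT | VC []
  [4] addr=0x73 blk=14 s=0: L1-HIT | VC []
  [5] addr=0x52 blk=10 s=0: MISS | VC [14]
  [6] addr=0x54 blk=10 s=0: L1-HIT | VC [14]
  [7] addr=0x73 blk=14 s=0: VC-HIT | VC [10]
  [8] addr=0x53 blk=10 s=0: VC-HIT | VC [14]
  [9] addr=0x27 blk=4 s=0: MISS | VC [14, 10]
  [10] addr=0x45 blk=8 s=0: MISS | VC [14, 10, 4]
  [11] addr=0x42 blk=8 s=0: L1-HIT | VC [14, 10, 4]
  [12] addr=0x70 blk=14 s=0: VC-HIT | VC [8, 10, 4]
  [13] addr=0x71 blk=14 s=0: L1-HIT | VC [8, 10, 4]
  [14] addr=0x27 blk=4 s=0: VC-HIT | VC [8, 10, 14]

VC = [8, 10, 14]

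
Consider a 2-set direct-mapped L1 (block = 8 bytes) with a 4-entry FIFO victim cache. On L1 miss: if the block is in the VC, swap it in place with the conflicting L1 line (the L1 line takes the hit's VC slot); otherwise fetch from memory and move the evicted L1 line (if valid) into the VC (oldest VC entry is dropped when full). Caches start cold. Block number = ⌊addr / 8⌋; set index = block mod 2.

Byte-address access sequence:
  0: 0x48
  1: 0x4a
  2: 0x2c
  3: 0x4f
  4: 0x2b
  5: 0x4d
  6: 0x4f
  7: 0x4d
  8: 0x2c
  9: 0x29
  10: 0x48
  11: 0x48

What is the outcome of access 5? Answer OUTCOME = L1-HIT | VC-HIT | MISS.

#0 0x48→b9/s1 MISS; vc=[]
#1 0x4a→b9/s1 L1-HIT; vc=[]
#2 0x2c→b5/s1 MISS; vc=[9]
#3 0x4f→b9/s1 VC-HIT; vc=[5]
#4 0x2b→b5/s1 VC-HIT; vc=[9]
#5 0x4d→b9/s1 VC-HIT; vc=[5]
#6 0x4f→b9/s1 L1-HIT; vc=[5]
#7 0x4d→b9/s1 L1-HIT; vc=[5]
#8 0x2c→b5/s1 VC-HIT; vc=[9]
#9 0x29→b5/s1 L1-HIT; vc=[9]
#10 0x48→b9/s1 VC-HIT; vc=[5]
#11 0x48→b9/s1 L1-HIT; vc=[5]

OUTCOME = VC-HIT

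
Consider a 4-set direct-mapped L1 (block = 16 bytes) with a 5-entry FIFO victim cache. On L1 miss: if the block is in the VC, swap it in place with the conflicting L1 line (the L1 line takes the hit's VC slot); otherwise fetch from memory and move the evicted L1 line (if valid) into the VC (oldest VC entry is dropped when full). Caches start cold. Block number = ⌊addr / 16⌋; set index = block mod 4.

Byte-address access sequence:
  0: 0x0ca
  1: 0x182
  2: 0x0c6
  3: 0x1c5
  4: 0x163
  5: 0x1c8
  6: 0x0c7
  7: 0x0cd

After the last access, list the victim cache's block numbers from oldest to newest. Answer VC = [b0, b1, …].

VC = [24, 28]

  [0] addr=0xca blk=12 s=0: MISS | VC []
  [1] addr=0x182 blk=24 s=0: MISS | VC [12]
  [2] addr=0xc6 blk=12 s=0: VC-HIT | VC [24]
  [3] addr=0x1c5 blk=28 s=0: MISS | VC [24, 12]
  [4] addr=0x163 blk=22 s=2: MISS | VC [24, 12]
  [5] addr=0x1c8 blk=28 s=0: L1-HIT | VC [24, 12]
  [6] addr=0xc7 blk=12 s=0: VC-HIT | VC [24, 28]
  [7] addr=0xcd blk=12 s=0: L1-HIT | VC [24, 28]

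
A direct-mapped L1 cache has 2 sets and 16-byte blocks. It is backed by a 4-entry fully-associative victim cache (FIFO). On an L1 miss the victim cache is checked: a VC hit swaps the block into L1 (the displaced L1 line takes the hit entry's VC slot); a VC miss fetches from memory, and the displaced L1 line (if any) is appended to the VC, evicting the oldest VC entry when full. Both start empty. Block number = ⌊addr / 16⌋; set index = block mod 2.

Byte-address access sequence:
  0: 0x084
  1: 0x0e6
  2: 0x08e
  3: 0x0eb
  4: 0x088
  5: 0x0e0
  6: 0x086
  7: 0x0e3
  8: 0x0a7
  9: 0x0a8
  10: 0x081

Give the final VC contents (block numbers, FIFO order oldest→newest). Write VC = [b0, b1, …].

#0 0x84→b8/s0 MISS; vc=[]
#1 0xe6→b14/s0 MISS; vc=[8]
#2 0x8e→b8/s0 VC-HIT; vc=[14]
#3 0xeb→b14/s0 VC-HIT; vc=[8]
#4 0x88→b8/s0 VC-HIT; vc=[14]
#5 0xe0→b14/s0 VC-HIT; vc=[8]
#6 0x86→b8/s0 VC-HIT; vc=[14]
#7 0xe3→b14/s0 VC-HIT; vc=[8]
#8 0xa7→b10/s0 MISS; vc=[8,14]
#9 0xa8→b10/s0 L1-HIT; vc=[8,14]
#10 0x81→b8/s0 VC-HIT; vc=[10,14]

VC = [10, 14]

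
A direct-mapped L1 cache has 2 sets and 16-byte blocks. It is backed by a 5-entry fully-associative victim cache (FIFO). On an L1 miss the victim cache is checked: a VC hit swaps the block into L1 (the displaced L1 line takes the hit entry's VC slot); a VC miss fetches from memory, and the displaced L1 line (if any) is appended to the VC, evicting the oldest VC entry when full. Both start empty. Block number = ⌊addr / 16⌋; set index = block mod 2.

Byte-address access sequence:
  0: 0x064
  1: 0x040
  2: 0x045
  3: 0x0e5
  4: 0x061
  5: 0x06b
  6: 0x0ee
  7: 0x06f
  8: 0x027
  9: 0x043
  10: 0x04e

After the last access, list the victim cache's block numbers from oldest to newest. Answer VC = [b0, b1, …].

VC = [14, 2, 6]

#0 0x64→b6/s0 MISS; vc=[]
#1 0x40→b4/s0 MISS; vc=[6]
#2 0x45→b4/s0 L1-HIT; vc=[6]
#3 0xe5→b14/s0 MISS; vc=[6,4]
#4 0x61→b6/s0 VC-HIT; vc=[14,4]
#5 0x6b→b6/s0 L1-HIT; vc=[14,4]
#6 0xee→b14/s0 VC-HIT; vc=[6,4]
#7 0x6f→b6/s0 VC-HIT; vc=[14,4]
#8 0x27→b2/s0 MISS; vc=[14,4,6]
#9 0x43→b4/s0 VC-HIT; vc=[14,2,6]
#10 0x4e→b4/s0 L1-HIT; vc=[14,2,6]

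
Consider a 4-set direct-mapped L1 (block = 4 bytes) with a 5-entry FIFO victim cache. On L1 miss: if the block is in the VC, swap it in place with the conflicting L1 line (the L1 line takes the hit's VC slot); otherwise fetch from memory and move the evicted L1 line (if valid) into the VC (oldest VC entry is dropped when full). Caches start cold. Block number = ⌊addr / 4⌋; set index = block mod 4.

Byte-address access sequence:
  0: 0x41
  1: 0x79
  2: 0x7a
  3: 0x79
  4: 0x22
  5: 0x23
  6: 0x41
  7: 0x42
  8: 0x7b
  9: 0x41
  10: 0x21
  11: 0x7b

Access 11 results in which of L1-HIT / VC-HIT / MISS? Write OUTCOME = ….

#0 0x41→b16/s0 MISS; vc=[]
#1 0x79→b30/s2 MISS; vc=[]
#2 0x7a→b30/s2 L1-HIT; vc=[]
#3 0x79→b30/s2 L1-HIT; vc=[]
#4 0x22→b8/s0 MISS; vc=[16]
#5 0x23→b8/s0 L1-HIT; vc=[16]
#6 0x41→b16/s0 VC-HIT; vc=[8]
#7 0x42→b16/s0 L1-HIT; vc=[8]
#8 0x7b→b30/s2 L1-HIT; vc=[8]
#9 0x41→b16/s0 L1-HIT; vc=[8]
#10 0x21→b8/s0 VC-HIT; vc=[16]
#11 0x7b→b30/s2 L1-HIT; vc=[16]

OUTCOME = L1-HIT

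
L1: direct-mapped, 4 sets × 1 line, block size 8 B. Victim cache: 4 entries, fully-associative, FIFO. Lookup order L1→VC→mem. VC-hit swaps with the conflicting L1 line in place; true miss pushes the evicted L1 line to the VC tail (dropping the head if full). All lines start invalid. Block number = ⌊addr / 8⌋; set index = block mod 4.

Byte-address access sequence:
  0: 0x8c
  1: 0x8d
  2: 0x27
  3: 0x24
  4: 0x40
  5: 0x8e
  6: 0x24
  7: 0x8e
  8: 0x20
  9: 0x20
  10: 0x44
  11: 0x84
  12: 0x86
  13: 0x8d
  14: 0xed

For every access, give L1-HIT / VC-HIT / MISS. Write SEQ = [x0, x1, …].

SEQ = [MISS, L1-HIT, MISS, L1-HIT, MISS, L1-HIT, VC-HIT, L1-HIT, L1-HIT, L1-HIT, VC-HIT, MISS, L1-HIT, L1-HIT, MISS]

#0 0x8c→b17/s1 MISS; vc=[]
#1 0x8d→b17/s1 L1-HIT; vc=[]
#2 0x27→b4/s0 MISS; vc=[]
#3 0x24→b4/s0 L1-HIT; vc=[]
#4 0x40→b8/s0 MISS; vc=[4]
#5 0x8e→b17/s1 L1-HIT; vc=[4]
#6 0x24→b4/s0 VC-HIT; vc=[8]
#7 0x8e→b17/s1 L1-HIT; vc=[8]
#8 0x20→b4/s0 L1-HIT; vc=[8]
#9 0x20→b4/s0 L1-HIT; vc=[8]
#10 0x44→b8/s0 VC-HIT; vc=[4]
#11 0x84→b16/s0 MISS; vc=[4,8]
#12 0x86→b16/s0 L1-HIT; vc=[4,8]
#13 0x8d→b17/s1 L1-HIT; vc=[4,8]
#14 0xed→b29/s1 MISS; vc=[4,8,17]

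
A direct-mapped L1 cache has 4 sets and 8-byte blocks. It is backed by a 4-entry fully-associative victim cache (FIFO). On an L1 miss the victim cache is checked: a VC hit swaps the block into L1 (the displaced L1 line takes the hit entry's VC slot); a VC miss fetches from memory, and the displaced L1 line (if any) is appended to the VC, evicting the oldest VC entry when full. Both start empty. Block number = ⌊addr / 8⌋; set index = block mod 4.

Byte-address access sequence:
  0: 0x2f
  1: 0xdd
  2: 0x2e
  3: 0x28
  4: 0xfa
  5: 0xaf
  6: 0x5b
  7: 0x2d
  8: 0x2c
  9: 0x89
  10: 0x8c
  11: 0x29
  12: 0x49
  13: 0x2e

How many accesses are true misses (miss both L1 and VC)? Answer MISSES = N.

MISSES = 7

  [0] addr=0x2f blk=5 s=1: MISS | VC []
  [1] addr=0xdd blk=27 s=3: MISS | VC []
  [2] addr=0x2e blk=5 s=1: L1-HIT | VC []
  [3] addr=0x28 blk=5 s=1: L1-HIT | VC []
  [4] addr=0xfa blk=31 s=3: MISS | VC [27]
  [5] addr=0xaf blk=21 s=1: MISS | VC [27, 5]
  [6] addr=0x5b blk=11 s=3: MISS | VC [27, 5, 31]
  [7] addr=0x2d blk=5 s=1: VC-HIT | VC [27, 21, 31]
  [8] addr=0x2c blk=5 s=1: L1-HIT | VC [27, 21, 31]
  [9] addr=0x89 blk=17 s=1: MISS | VC [27, 21, 31, 5]
  [10] addr=0x8c blk=17 s=1: L1-HIT | VC [27, 21, 31, 5]
  [11] addr=0x29 blk=5 s=1: VC-HIT | VC [27, 21, 31, 17]
  [12] addr=0x49 blk=9 s=1: MISS | VC [21, 31, 17, 5]
  [13] addr=0x2e blk=5 s=1: VC-HIT | VC [21, 31, 17, 9]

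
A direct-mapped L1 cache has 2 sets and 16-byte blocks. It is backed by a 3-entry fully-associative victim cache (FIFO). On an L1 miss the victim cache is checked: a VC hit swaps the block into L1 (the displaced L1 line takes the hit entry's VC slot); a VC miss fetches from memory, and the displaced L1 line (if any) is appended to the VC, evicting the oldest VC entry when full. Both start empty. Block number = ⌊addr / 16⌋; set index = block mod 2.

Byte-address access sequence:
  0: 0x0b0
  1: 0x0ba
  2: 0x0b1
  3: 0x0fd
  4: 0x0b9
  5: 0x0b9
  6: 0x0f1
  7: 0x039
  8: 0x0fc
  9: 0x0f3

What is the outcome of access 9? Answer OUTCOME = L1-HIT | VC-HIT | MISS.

0: 0xb0 (blk 11, set 1) → MISS  vc=[]
1: 0xba (blk 11, set 1) → L1-HIT  vc=[]
2: 0xb1 (blk 11, set 1) → L1-HIT  vc=[]
3: 0xfd (blk 15, set 1) → MISS  vc=[11]
4: 0xb9 (blk 11, set 1) → VC-HIT  vc=[15]
5: 0xb9 (blk 11, set 1) → L1-HIT  vc=[15]
6: 0xf1 (blk 15, set 1) → VC-HIT  vc=[11]
7: 0x39 (blk 3, set 1) → MISS  vc=[11, 15]
8: 0xfc (blk 15, set 1) → VC-HIT  vc=[11, 3]
9: 0xf3 (blk 15, set 1) → L1-HIT  vc=[11, 3]

OUTCOME = L1-HIT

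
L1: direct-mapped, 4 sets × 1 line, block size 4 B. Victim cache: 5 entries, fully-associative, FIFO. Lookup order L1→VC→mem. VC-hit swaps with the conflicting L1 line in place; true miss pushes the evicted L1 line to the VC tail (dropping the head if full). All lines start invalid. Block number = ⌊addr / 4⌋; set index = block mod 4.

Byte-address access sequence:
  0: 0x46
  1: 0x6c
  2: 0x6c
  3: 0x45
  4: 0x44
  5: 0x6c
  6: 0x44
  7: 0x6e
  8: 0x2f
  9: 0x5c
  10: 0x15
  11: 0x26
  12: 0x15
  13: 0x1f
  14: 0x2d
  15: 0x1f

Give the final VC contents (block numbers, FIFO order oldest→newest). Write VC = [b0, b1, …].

  [0] addr=0x46 blk=17 s=1: MISS | VC []
  [1] addr=0x6c blk=27 s=3: MISS | VC []
  [2] addr=0x6c blk=27 s=3: L1-HIT | VC []
  [3] addr=0x45 blk=17 s=1: L1-HIT | VC []
  [4] addr=0x44 blk=17 s=1: L1-HIT | VC []
  [5] addr=0x6c blk=27 s=3: L1-HIT | VC []
  [6] addr=0x44 blk=17 s=1: L1-HIT | VC []
  [7] addr=0x6e blk=27 s=3: L1-HIT | VC []
  [8] addr=0x2f blk=11 s=3: MISS | VC [27]
  [9] addr=0x5c blk=23 s=3: MISS | VC [27, 11]
  [10] addr=0x15 blk=5 s=1: MISS | VC [27, 11, 17]
  [11] addr=0x26 blk=9 s=1: MISS | VC [27, 11, 17, 5]
  [12] addr=0x15 blk=5 s=1: VC-HIT | VC [27, 11, 17, 9]
  [13] addr=0x1f blk=7 s=3: MISS | VC [27, 11, 17, 9, 23]
  [14] addr=0x2d blk=11 s=3: VC-HIT | VC [27, 7, 17, 9, 23]
  [15] addr=0x1f blk=7 s=3: VC-HIT | VC [27, 11, 17, 9, 23]

VC = [27, 11, 17, 9, 23]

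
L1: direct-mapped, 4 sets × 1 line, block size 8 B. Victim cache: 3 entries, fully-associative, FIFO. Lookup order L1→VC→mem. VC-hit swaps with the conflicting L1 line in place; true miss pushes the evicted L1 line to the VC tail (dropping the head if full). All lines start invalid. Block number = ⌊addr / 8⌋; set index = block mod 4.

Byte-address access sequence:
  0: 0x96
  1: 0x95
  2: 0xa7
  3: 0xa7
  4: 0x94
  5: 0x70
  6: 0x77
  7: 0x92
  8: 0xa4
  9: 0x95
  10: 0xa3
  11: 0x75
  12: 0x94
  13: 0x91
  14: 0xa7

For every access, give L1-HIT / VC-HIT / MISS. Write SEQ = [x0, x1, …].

0: 0x96 (blk 18, set 2) → MISS  vc=[]
1: 0x95 (blk 18, set 2) → L1-HIT  vc=[]
2: 0xa7 (blk 20, set 0) → MISS  vc=[]
3: 0xa7 (blk 20, set 0) → L1-HIT  vc=[]
4: 0x94 (blk 18, set 2) → L1-HIT  vc=[]
5: 0x70 (blk 14, set 2) → MISS  vc=[18]
6: 0x77 (blk 14, set 2) → L1-HIT  vc=[18]
7: 0x92 (blk 18, set 2) → VC-HIT  vc=[14]
8: 0xa4 (blk 20, set 0) → L1-HIT  vc=[14]
9: 0x95 (blk 18, set 2) → L1-HIT  vc=[14]
10: 0xa3 (blk 20, set 0) → L1-HIT  vc=[14]
11: 0x75 (blk 14, set 2) → VC-HIT  vc=[18]
12: 0x94 (blk 18, set 2) → VC-HIT  vc=[14]
13: 0x91 (blk 18, set 2) → L1-HIT  vc=[14]
14: 0xa7 (blk 20, set 0) → L1-HIT  vc=[14]

SEQ = [MISS, L1-HIT, MISS, L1-HIT, L1-HIT, MISS, L1-HIT, VC-HIT, L1-HIT, L1-HIT, L1-HIT, VC-HIT, VC-HIT, L1-HIT, L1-HIT]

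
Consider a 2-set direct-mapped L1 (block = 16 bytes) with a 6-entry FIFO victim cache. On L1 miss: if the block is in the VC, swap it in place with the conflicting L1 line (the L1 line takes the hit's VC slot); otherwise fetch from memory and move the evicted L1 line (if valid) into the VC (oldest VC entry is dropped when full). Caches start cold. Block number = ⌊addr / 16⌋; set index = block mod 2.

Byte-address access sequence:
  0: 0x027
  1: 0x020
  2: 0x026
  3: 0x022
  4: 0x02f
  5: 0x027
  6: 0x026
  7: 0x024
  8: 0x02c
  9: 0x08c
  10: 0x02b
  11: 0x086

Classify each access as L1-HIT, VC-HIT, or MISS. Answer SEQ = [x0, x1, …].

#0 0x27→b2/s0 MISS; vc=[]
#1 0x20→b2/s0 L1-HIT; vc=[]
#2 0x26→b2/s0 L1-HIT; vc=[]
#3 0x22→b2/s0 L1-HIT; vc=[]
#4 0x2f→b2/s0 L1-HIT; vc=[]
#5 0x27→b2/s0 L1-HIT; vc=[]
#6 0x26→b2/s0 L1-HIT; vc=[]
#7 0x24→b2/s0 L1-HIT; vc=[]
#8 0x2c→b2/s0 L1-HIT; vc=[]
#9 0x8c→b8/s0 MISS; vc=[2]
#10 0x2b→b2/s0 VC-HIT; vc=[8]
#11 0x86→b8/s0 VC-HIT; vc=[2]

SEQ = [MISS, L1-HIT, L1-HIT, L1-HIT, L1-HIT, L1-HIT, L1-HIT, L1-HIT, L1-HIT, MISS, VC-HIT, VC-HIT]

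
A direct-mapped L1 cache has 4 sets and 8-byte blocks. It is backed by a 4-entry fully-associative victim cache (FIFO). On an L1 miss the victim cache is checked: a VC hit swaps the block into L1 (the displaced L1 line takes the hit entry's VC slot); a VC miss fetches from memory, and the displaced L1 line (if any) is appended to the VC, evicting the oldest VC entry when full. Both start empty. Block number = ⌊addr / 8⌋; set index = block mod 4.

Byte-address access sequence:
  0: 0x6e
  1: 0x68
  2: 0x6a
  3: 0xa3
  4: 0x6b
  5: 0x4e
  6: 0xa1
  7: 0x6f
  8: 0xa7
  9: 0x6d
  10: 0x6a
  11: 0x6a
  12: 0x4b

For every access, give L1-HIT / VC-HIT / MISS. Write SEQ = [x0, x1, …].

SEQ = [MISS, L1-HIT, L1-HIT, MISS, L1-HIT, MISS, L1-HIT, VC-HIT, L1-HIT, L1-HIT, L1-HIT, L1-HIT, VC-HIT]

  [0] addr=0x6e blk=13 s=1: MISS | VC []
  [1] addr=0x68 blk=13 s=1: L1-HIT | VC []
  [2] addr=0x6a blk=13 s=1: L1-HIT | VC []
  [3] addr=0xa3 blk=20 s=0: MISS | VC []
  [4] addr=0x6b blk=13 s=1: L1-HIT | VC []
  [5] addr=0x4e blk=9 s=1: MISS | VC [13]
  [6] addr=0xa1 blk=20 s=0: L1-HIT | VC [13]
  [7] addr=0x6f blk=13 s=1: VC-HIT | VC [9]
  [8] addr=0xa7 blk=20 s=0: L1-HIT | VC [9]
  [9] addr=0x6d blk=13 s=1: L1-HIT | VC [9]
  [10] addr=0x6a blk=13 s=1: L1-HIT | VC [9]
  [11] addr=0x6a blk=13 s=1: L1-HIT | VC [9]
  [12] addr=0x4b blk=9 s=1: VC-HIT | VC [13]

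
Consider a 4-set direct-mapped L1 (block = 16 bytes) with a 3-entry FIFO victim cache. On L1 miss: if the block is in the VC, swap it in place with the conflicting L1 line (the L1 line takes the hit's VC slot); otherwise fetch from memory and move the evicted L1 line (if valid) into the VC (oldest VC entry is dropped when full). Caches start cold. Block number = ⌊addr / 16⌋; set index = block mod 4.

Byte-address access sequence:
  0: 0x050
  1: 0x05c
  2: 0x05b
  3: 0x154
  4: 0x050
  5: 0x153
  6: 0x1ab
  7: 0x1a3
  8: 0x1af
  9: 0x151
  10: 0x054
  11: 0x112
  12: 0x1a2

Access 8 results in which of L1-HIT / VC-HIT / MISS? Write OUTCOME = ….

OUTCOME = L1-HIT

#0 0x50→b5/s1 MISS; vc=[]
#1 0x5c→b5/s1 L1-HIT; vc=[]
#2 0x5b→b5/s1 L1-HIT; vc=[]
#3 0x154→b21/s1 MISS; vc=[5]
#4 0x50→b5/s1 VC-HIT; vc=[21]
#5 0x153→b21/s1 VC-HIT; vc=[5]
#6 0x1ab→b26/s2 MISS; vc=[5]
#7 0x1a3→b26/s2 L1-HIT; vc=[5]
#8 0x1af→b26/s2 L1-HIT; vc=[5]
#9 0x151→b21/s1 L1-HIT; vc=[5]
#10 0x54→b5/s1 VC-HIT; vc=[21]
#11 0x112→b17/s1 MISS; vc=[21,5]
#12 0x1a2→b26/s2 L1-HIT; vc=[21,5]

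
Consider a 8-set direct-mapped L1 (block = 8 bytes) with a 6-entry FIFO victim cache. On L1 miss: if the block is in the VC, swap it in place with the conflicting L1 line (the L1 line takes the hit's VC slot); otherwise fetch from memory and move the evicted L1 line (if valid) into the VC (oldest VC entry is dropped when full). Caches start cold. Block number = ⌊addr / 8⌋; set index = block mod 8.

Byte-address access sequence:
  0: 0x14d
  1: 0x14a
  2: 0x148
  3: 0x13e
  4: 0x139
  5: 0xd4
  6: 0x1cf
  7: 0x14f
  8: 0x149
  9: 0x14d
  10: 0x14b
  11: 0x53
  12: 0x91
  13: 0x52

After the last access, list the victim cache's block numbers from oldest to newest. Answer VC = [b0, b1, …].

VC = [57, 26, 18]

  [0] addr=0x14d blk=41 s=1: MISS | VC []
  [1] addr=0x14a blk=41 s=1: L1-HIT | VC []
  [2] addr=0x148 blk=41 s=1: L1-HIT | VC []
  [3] addr=0x13e blk=39 s=7: MISS | VC []
  [4] addr=0x139 blk=39 s=7: L1-HIT | VC []
  [5] addr=0xd4 blk=26 s=2: MISS | VC []
  [6] addr=0x1cf blk=57 s=1: MISS | VC [41]
  [7] addr=0x14f blk=41 s=1: VC-HIT | VC [57]
  [8] addr=0x149 blk=41 s=1: L1-HIT | VC [57]
  [9] addr=0x14d blk=41 s=1: L1-HIT | VC [57]
  [10] addr=0x14b blk=41 s=1: L1-HIT | VC [57]
  [11] addr=0x53 blk=10 s=2: MISS | VC [57, 26]
  [12] addr=0x91 blk=18 s=2: MISS | VC [57, 26, 10]
  [13] addr=0x52 blk=10 s=2: VC-HIT | VC [57, 26, 18]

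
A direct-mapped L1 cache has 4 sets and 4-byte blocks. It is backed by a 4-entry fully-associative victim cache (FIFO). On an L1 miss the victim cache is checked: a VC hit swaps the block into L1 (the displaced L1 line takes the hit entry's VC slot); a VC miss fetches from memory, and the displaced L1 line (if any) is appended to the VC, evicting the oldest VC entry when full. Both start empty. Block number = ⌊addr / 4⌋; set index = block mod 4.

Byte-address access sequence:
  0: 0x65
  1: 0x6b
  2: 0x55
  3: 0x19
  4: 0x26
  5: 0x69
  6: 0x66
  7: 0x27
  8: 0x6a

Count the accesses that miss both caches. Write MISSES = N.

  [0] addr=0x65 blk=25 s=1: MISS | VC []
  [1] addr=0x6b blk=26 s=2: MISS | VC []
  [2] addr=0x55 blk=21 s=1: MISS | VC [25]
  [3] addr=0x19 blk=6 s=2: MISS | VC [25, 26]
  [4] addr=0x26 blk=9 s=1: MISS | VC [25, 26, 21]
  [5] addr=0x69 blk=26 s=2: VC-HIT | VC [25, 6, 21]
  [6] addr=0x66 blk=25 s=1: VC-HIT | VC [9, 6, 21]
  [7] addr=0x27 blk=9 s=1: VC-HIT | VC [25, 6, 21]
  [8] addr=0x6a blk=26 s=2: L1-HIT | VC [25, 6, 21]

MISSES = 5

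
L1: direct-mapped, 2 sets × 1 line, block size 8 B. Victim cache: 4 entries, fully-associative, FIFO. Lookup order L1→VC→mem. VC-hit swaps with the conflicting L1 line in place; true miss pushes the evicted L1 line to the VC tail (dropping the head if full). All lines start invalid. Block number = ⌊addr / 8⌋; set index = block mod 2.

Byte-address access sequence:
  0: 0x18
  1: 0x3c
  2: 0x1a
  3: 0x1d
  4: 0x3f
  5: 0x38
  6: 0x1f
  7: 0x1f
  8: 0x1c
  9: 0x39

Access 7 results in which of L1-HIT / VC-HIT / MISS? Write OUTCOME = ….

OUTCOME = L1-HIT

#0 0x18→b3/s1 MISS; vc=[]
#1 0x3c→b7/s1 MISS; vc=[3]
#2 0x1a→b3/s1 VC-HIT; vc=[7]
#3 0x1d→b3/s1 L1-HIT; vc=[7]
#4 0x3f→b7/s1 VC-HIT; vc=[3]
#5 0x38→b7/s1 L1-HIT; vc=[3]
#6 0x1f→b3/s1 VC-HIT; vc=[7]
#7 0x1f→b3/s1 L1-HIT; vc=[7]
#8 0x1c→b3/s1 L1-HIT; vc=[7]
#9 0x39→b7/s1 VC-HIT; vc=[3]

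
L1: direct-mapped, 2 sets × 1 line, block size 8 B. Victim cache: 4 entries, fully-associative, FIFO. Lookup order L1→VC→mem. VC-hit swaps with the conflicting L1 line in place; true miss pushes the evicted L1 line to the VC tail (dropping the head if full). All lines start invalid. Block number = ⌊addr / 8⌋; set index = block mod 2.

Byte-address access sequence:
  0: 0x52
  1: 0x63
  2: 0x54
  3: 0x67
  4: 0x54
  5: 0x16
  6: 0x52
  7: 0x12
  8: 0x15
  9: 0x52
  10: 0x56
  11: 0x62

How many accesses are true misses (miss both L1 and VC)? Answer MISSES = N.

#0 0x52→b10/s0 MISS; vc=[]
#1 0x63→b12/s0 MISS; vc=[10]
#2 0x54→b10/s0 VC-HIT; vc=[12]
#3 0x67→b12/s0 VC-HIT; vc=[10]
#4 0x54→b10/s0 VC-HIT; vc=[12]
#5 0x16→b2/s0 MISS; vc=[12,10]
#6 0x52→b10/s0 VC-HIT; vc=[12,2]
#7 0x12→b2/s0 VC-HIT; vc=[12,10]
#8 0x15→b2/s0 L1-HIT; vc=[12,10]
#9 0x52→b10/s0 VC-HIT; vc=[12,2]
#10 0x56→b10/s0 L1-HIT; vc=[12,2]
#11 0x62→b12/s0 VC-HIT; vc=[10,2]

MISSES = 3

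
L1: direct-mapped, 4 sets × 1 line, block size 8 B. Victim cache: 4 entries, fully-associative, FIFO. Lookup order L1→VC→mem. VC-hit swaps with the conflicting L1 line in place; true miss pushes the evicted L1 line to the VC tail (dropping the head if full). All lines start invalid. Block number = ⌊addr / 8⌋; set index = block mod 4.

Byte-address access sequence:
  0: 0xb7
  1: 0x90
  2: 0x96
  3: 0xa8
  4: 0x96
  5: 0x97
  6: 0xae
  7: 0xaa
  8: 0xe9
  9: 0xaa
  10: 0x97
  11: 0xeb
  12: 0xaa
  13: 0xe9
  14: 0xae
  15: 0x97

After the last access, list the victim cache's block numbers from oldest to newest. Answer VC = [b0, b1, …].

VC = [22, 29]

  [0] addr=0xb7 blk=22 s=2: MISS | VC []
  [1] addr=0x90 blk=18 s=2: MISS | VC [22]
  [2] addr=0x96 blk=18 s=2: L1-HIT | VC [22]
  [3] addr=0xa8 blk=21 s=1: MISS | VC [22]
  [4] addr=0x96 blk=18 s=2: L1-HIT | VC [22]
  [5] addr=0x97 blk=18 s=2: L1-HIT | VC [22]
  [6] addr=0xae blk=21 s=1: L1-HIT | VC [22]
  [7] addr=0xaa blk=21 s=1: L1-HIT | VC [22]
  [8] addr=0xe9 blk=29 s=1: MISS | VC [22, 21]
  [9] addr=0xaa blk=21 s=1: VC-HIT | VC [22, 29]
  [10] addr=0x97 blk=18 s=2: L1-HIT | VC [22, 29]
  [11] addr=0xeb blk=29 s=1: VC-HIT | VC [22, 21]
  [12] addr=0xaa blk=21 s=1: VC-HIT | VC [22, 29]
  [13] addr=0xe9 blk=29 s=1: VC-HIT | VC [22, 21]
  [14] addr=0xae blk=21 s=1: VC-HIT | VC [22, 29]
  [15] addr=0x97 blk=18 s=2: L1-HIT | VC [22, 29]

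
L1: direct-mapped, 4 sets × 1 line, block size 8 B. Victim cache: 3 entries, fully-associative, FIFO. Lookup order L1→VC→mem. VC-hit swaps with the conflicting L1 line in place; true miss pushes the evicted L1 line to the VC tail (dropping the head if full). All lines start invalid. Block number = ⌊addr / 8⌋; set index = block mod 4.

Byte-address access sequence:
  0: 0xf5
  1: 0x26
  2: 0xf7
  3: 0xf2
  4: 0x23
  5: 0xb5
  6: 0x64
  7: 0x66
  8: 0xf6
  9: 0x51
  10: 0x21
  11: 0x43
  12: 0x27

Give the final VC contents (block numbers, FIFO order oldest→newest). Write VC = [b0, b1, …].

#0 0xf5→b30/s2 MISS; vc=[]
#1 0x26→b4/s0 MISS; vc=[]
#2 0xf7→b30/s2 L1-HIT; vc=[]
#3 0xf2→b30/s2 L1-HIT; vc=[]
#4 0x23→b4/s0 L1-HIT; vc=[]
#5 0xb5→b22/s2 MISS; vc=[30]
#6 0x64→b12/s0 MISS; vc=[30,4]
#7 0x66→b12/s0 L1-HIT; vc=[30,4]
#8 0xf6→b30/s2 VC-HIT; vc=[22,4]
#9 0x51→b10/s2 MISS; vc=[22,4,30]
#10 0x21→b4/s0 VC-HIT; vc=[22,12,30]
#11 0x43→b8/s0 MISS; vc=[12,30,4]
#12 0x27→b4/s0 VC-HIT; vc=[12,30,8]

VC = [12, 30, 8]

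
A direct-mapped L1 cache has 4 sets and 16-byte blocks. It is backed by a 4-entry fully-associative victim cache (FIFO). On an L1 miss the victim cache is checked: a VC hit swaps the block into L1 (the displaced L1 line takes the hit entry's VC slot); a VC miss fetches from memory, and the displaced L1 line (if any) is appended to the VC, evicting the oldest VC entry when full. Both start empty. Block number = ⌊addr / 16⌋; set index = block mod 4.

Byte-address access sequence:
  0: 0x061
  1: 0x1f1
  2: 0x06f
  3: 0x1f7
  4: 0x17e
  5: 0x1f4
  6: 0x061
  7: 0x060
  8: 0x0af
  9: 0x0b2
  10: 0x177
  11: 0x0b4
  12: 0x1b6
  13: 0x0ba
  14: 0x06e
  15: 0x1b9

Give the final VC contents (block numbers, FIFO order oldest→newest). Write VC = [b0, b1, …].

VC = [23, 10, 31, 11]

#0 0x61→b6/s2 MISS; vc=[]
#1 0x1f1→b31/s3 MISS; vc=[]
#2 0x6f→b6/s2 L1-HIT; vc=[]
#3 0x1f7→b31/s3 L1-HIT; vc=[]
#4 0x17e→b23/s3 MISS; vc=[31]
#5 0x1f4→b31/s3 VC-HIT; vc=[23]
#6 0x61→b6/s2 L1-HIT; vc=[23]
#7 0x60→b6/s2 L1-HIT; vc=[23]
#8 0xaf→b10/s2 MISS; vc=[23,6]
#9 0xb2→b11/s3 MISS; vc=[23,6,31]
#10 0x177→b23/s3 VC-HIT; vc=[11,6,31]
#11 0xb4→b11/s3 VC-HIT; vc=[23,6,31]
#12 0x1b6→b27/s3 MISS; vc=[23,6,31,11]
#13 0xba→b11/s3 VC-HIT; vc=[23,6,31,27]
#14 0x6e→b6/s2 VC-HIT; vc=[23,10,31,27]
#15 0x1b9→b27/s3 VC-HIT; vc=[23,10,31,11]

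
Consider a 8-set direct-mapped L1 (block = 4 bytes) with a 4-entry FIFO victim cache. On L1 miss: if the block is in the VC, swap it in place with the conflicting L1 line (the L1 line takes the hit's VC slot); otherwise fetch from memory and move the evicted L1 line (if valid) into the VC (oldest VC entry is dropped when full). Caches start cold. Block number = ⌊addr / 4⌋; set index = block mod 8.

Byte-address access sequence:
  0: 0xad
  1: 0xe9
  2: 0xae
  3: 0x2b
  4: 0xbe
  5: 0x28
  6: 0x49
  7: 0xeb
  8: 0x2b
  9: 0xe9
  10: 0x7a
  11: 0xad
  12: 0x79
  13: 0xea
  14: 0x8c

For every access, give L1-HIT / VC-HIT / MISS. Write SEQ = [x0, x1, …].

SEQ = [MISS, MISS, L1-HIT, MISS, MISS, L1-HIT, MISS, VC-HIT, VC-HIT, VC-HIT, MISS, L1-HIT, L1-HIT, L1-HIT, MISS]

  [0] addr=0xad blk=43 s=3: MISS | VC []
  [1] addr=0xe9 blk=58 s=2: MISS | VC []
  [2] addr=0xae blk=43 s=3: L1-HIT | VC []
  [3] addr=0x2b blk=10 s=2: MISS | VC [58]
  [4] addr=0xbe blk=47 s=7: MISS | VC [58]
  [5] addr=0x28 blk=10 s=2: L1-HIT | VC [58]
  [6] addr=0x49 blk=18 s=2: MISS | VC [58, 10]
  [7] addr=0xeb blk=58 s=2: VC-HIT | VC [18, 10]
  [8] addr=0x2b blk=10 s=2: VC-HIT | VC [18, 58]
  [9] addr=0xe9 blk=58 s=2: VC-HIT | VC [18, 10]
  [10] addr=0x7a blk=30 s=6: MISS | VC [18, 10]
  [11] addr=0xad blk=43 s=3: L1-HIT | VC [18, 10]
  [12] addr=0x79 blk=30 s=6: L1-HIT | VC [18, 10]
  [13] addr=0xea blk=58 s=2: L1-HIT | VC [18, 10]
  [14] addr=0x8c blk=35 s=3: MISS | VC [18, 10, 43]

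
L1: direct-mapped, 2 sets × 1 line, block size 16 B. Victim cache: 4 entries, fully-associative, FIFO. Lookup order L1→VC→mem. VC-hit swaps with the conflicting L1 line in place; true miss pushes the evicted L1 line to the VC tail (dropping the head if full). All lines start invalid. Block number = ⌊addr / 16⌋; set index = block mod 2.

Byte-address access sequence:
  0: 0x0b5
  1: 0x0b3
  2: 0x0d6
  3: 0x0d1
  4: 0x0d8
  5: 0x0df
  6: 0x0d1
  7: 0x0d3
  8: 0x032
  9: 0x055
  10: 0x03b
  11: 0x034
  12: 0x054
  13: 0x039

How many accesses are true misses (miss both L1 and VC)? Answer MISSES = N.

MISSES = 4

  [0] addr=0xb5 blk=11 s=1: MISS | VC []
  [1] addr=0xb3 blk=11 s=1: L1-HIT | VC []
  [2] addr=0xd6 blk=13 s=1: MISS | VC [11]
  [3] addr=0xd1 blk=13 s=1: L1-HIT | VC [11]
  [4] addr=0xd8 blk=13 s=1: L1-HIT | VC [11]
  [5] addr=0xdf blk=13 s=1: L1-HIT | VC [11]
  [6] addr=0xd1 blk=13 s=1: L1-HIT | VC [11]
  [7] addr=0xd3 blk=13 s=1: L1-HIT | VC [11]
  [8] addr=0x32 blk=3 s=1: MISS | VC [11, 13]
  [9] addr=0x55 blk=5 s=1: MISS | VC [11, 13, 3]
  [10] addr=0x3b blk=3 s=1: VC-HIT | VC [11, 13, 5]
  [11] addr=0x34 blk=3 s=1: L1-HIT | VC [11, 13, 5]
  [12] addr=0x54 blk=5 s=1: VC-HIT | VC [11, 13, 3]
  [13] addr=0x39 blk=3 s=1: VC-HIT | VC [11, 13, 5]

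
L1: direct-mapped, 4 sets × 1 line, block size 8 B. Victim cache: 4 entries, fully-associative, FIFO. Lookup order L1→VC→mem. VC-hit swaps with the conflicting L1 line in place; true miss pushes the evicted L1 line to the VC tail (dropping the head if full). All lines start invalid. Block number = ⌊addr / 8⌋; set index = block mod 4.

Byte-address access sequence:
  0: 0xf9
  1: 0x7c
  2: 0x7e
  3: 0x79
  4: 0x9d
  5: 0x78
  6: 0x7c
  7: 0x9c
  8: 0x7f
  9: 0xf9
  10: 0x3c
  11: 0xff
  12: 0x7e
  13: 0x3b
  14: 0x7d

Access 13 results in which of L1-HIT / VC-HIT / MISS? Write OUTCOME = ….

OUTCOME = VC-HIT

#0 0xf9→b31/s3 MISS; vc=[]
#1 0x7c→b15/s3 MISS; vc=[31]
#2 0x7e→b15/s3 L1-HIT; vc=[31]
#3 0x79→b15/s3 L1-HIT; vc=[31]
#4 0x9d→b19/s3 MISS; vc=[31,15]
#5 0x78→b15/s3 VC-HIT; vc=[31,19]
#6 0x7c→b15/s3 L1-HIT; vc=[31,19]
#7 0x9c→b19/s3 VC-HIT; vc=[31,15]
#8 0x7f→b15/s3 VC-HIT; vc=[31,19]
#9 0xf9→b31/s3 VC-HIT; vc=[15,19]
#10 0x3c→b7/s3 MISS; vc=[15,19,31]
#11 0xff→b31/s3 VC-HIT; vc=[15,19,7]
#12 0x7e→b15/s3 VC-HIT; vc=[31,19,7]
#13 0x3b→b7/s3 VC-HIT; vc=[31,19,15]
#14 0x7d→b15/s3 VC-HIT; vc=[31,19,7]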